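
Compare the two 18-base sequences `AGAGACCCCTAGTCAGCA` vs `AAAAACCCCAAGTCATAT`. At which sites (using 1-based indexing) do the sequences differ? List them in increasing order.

2, 4, 10, 16, 17, 18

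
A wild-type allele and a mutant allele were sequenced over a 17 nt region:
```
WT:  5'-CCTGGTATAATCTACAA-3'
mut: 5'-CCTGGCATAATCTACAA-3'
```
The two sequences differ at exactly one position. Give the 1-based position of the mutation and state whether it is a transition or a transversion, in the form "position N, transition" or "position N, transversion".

position 6, transition

The sequences differ only at position 6: T→C (pyrimidine→pyrimidine), a transition.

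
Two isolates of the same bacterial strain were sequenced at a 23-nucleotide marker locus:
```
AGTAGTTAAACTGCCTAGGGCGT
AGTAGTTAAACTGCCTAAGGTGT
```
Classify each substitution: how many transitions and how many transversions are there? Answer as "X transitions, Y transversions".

Mismatches (1-based):
base 18: G→A (purine→purine, transition)
base 21: C→T (pyrimidine→pyrimidine, transition)

2 transitions, 0 transversions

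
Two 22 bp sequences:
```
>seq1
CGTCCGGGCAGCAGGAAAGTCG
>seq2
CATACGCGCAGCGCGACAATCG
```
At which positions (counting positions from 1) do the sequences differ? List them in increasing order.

2, 4, 7, 13, 14, 17, 19

Scanning 1-based: 2: G/A; 4: C/A; 7: G/C; 13: A/G; 14: G/C; 17: A/C; 19: G/A.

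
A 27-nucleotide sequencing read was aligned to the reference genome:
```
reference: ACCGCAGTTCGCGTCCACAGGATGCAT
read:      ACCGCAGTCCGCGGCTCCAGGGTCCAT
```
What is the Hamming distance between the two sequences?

6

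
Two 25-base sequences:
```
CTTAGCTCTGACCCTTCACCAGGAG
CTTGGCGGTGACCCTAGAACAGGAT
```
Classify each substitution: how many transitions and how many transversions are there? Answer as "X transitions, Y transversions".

1 transition, 6 transversions

Transitions (purine↔purine or pyrimidine↔pyrimidine): 4 A→G.
Transversions (purine↔pyrimidine): 7 T→G, 8 C→G, 16 T→A, 17 C→G, 19 C→A, 25 G→T.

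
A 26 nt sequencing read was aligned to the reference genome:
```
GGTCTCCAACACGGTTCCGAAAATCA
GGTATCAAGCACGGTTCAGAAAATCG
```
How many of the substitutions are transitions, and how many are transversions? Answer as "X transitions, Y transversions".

2 transitions, 3 transversions

Transitions (purine↔purine or pyrimidine↔pyrimidine): 9 A→G, 26 A→G.
Transversions (purine↔pyrimidine): 4 C→A, 7 C→A, 18 C→A.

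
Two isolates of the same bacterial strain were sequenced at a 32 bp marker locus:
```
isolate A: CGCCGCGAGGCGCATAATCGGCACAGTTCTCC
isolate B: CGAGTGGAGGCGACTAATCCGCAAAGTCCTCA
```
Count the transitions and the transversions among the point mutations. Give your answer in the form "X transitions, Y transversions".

1 transition, 9 transversions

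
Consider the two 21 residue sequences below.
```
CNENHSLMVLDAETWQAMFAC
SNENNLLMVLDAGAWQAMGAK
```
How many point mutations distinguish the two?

The sequences differ at residues 1, 5, 6, 13, 14, 19, 21 (1-based) — 7 in total.

7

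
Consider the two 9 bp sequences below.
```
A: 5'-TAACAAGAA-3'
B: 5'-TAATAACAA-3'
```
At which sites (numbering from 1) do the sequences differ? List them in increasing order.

4, 7

Scanning 1-based: 4: C/T; 7: G/C.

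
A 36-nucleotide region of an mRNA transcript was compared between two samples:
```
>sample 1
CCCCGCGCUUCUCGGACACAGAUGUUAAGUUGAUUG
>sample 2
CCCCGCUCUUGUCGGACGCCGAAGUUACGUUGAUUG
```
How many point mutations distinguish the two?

The sequences differ at positions 7, 11, 18, 20, 23, 28 (1-based) — 6 in total.

6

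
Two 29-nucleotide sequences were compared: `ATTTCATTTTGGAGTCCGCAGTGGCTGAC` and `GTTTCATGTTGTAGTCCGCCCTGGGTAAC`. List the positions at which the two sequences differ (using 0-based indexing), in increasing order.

0, 7, 11, 19, 20, 24, 26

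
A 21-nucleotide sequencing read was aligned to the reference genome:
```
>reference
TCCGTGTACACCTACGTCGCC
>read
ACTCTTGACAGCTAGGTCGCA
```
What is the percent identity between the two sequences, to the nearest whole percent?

62%

8 positions differ (1, 3, 4, 6, 7, 11, 15, 21), so 13 of 21 match: 13/21 = 61.9%.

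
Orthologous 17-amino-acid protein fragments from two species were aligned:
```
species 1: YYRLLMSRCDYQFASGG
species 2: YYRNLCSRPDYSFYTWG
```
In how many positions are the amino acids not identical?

7

Comparing position by position, 7 positions differ: 4 (L/N), 6 (M/C), 9 (C/P), 12 (Q/S), 14 (A/Y), 15 (S/T), 16 (G/W).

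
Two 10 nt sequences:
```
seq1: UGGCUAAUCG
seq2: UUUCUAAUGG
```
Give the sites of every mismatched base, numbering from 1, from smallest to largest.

2, 3, 9

Scanning 1-based: 2: G/U; 3: G/U; 9: C/G.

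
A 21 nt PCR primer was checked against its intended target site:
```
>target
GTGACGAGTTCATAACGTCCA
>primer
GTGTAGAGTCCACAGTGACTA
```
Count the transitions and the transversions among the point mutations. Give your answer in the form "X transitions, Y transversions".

Transitions (purine↔purine or pyrimidine↔pyrimidine): 10 T→C, 13 T→C, 15 A→G, 16 C→T, 20 C→T.
Transversions (purine↔pyrimidine): 4 A→T, 5 C→A, 18 T→A.

5 transitions, 3 transversions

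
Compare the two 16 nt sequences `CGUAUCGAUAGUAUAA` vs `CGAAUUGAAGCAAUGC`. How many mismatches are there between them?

The sequences differ at bases 3, 6, 9, 10, 11, 12, 15, 16 (1-based) — 8 in total.

8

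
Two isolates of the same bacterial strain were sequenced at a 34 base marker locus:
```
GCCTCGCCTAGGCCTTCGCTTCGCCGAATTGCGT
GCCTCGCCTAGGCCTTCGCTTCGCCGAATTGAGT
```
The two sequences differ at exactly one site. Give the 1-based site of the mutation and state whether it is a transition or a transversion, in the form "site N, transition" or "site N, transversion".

The sequences differ only at site 32: C→A (pyrimidine→purine), a transversion.

site 32, transversion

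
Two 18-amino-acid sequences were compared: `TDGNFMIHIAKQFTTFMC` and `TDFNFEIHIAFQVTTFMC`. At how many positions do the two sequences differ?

The sequences differ at positions 3, 6, 11, 13 (1-based) — 4 in total.

4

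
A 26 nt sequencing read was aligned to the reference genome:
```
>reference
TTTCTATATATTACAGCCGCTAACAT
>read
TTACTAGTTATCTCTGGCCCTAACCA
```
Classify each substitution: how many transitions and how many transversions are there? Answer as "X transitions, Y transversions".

1 transition, 9 transversions

Mismatches (1-based):
position 3: T→A (pyrimidine→purine, transversion)
position 7: T→G (pyrimidine→purine, transversion)
position 8: A→T (purine→pyrimidine, transversion)
position 12: T→C (pyrimidine→pyrimidine, transition)
position 13: A→T (purine→pyrimidine, transversion)
position 15: A→T (purine→pyrimidine, transversion)
position 17: C→G (pyrimidine→purine, transversion)
position 19: G→C (purine→pyrimidine, transversion)
position 25: A→C (purine→pyrimidine, transversion)
position 26: T→A (pyrimidine→purine, transversion)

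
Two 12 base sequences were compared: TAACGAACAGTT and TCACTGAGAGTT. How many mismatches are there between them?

4

Mismatches (1-based): position 2: A→C; position 5: G→T; position 6: A→G; position 8: C→G.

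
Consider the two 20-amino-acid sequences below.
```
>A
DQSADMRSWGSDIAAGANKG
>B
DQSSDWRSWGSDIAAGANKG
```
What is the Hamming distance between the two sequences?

2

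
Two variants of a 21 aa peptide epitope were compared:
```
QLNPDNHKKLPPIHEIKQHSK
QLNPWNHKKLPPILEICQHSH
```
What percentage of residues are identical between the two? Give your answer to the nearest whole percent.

4 positions differ (5, 14, 17, 21), so 17 of 21 match: 17/21 = 80.95%.

81%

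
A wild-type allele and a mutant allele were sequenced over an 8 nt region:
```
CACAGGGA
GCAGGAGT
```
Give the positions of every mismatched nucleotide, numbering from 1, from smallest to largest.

1, 2, 3, 4, 6, 8

Scanning 1-based: 1: C/G; 2: A/C; 3: C/A; 4: A/G; 6: G/A; 8: A/T.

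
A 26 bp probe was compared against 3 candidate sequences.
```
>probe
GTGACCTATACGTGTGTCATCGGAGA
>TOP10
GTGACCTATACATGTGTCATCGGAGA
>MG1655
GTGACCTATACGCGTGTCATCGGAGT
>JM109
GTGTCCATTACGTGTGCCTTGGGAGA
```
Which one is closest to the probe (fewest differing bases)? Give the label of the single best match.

TOP10

Hamming distances to probe — TOP10: 1; MG1655: 2; JM109: 6.
Smallest is TOP10 with 1 mismatch.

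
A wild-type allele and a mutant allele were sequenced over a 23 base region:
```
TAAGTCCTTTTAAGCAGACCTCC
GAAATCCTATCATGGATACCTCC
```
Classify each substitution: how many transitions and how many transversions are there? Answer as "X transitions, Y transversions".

Mismatches (1-based):
site 1: T→G (pyrimidine→purine, transversion)
site 4: G→A (purine→purine, transition)
site 9: T→A (pyrimidine→purine, transversion)
site 11: T→C (pyrimidine→pyrimidine, transition)
site 13: A→T (purine→pyrimidine, transversion)
site 15: C→G (pyrimidine→purine, transversion)
site 17: G→T (purine→pyrimidine, transversion)

2 transitions, 5 transversions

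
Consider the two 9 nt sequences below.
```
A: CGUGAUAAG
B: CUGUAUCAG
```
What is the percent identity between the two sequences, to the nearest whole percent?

56%

Mismatches at positions 2, 3, 4, 7 (1-based): 4 of 9.
Identical positions: 5/9 = 55.56% → 56%.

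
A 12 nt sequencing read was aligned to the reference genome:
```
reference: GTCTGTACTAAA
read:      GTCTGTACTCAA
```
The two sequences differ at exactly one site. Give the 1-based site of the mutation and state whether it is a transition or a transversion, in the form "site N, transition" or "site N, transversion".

site 10, transversion

Site 10 changes A→C. A is a purine and C is a pyrimidine, so this is a transversion.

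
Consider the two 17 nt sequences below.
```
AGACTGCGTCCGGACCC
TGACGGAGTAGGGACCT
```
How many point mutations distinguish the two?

The sequences differ at positions 1, 5, 7, 10, 11, 17 (1-based) — 6 in total.

6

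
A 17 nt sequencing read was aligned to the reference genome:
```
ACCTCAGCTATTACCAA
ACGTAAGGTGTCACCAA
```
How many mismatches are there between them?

5

Mismatches (1-based): base 3: C→G; base 5: C→A; base 8: C→G; base 10: A→G; base 12: T→C.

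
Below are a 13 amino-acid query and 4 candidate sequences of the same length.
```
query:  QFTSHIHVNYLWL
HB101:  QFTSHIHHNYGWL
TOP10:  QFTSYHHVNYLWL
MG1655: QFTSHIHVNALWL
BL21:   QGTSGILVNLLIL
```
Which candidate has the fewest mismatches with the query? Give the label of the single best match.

Hamming distances to query — HB101: 2; TOP10: 2; MG1655: 1; BL21: 5.
Smallest is MG1655 with 1 mismatch.

MG1655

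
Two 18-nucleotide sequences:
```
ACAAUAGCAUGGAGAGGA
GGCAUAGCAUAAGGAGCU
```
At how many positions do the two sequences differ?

Comparing position by position, 8 positions differ: 1 (A/G), 2 (C/G), 3 (A/C), 11 (G/A), 12 (G/A), 13 (A/G), 17 (G/C), 18 (A/U).

8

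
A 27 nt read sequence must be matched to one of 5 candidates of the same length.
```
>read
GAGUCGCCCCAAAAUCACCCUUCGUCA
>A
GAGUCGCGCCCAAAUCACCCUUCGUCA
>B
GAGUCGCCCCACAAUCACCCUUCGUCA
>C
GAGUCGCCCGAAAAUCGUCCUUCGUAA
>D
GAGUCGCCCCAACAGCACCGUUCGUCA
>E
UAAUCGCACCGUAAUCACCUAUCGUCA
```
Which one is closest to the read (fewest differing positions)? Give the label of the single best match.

Hamming distances to read — A: 2; B: 1; C: 4; D: 3; E: 7.
Smallest is B with 1 mismatch.

B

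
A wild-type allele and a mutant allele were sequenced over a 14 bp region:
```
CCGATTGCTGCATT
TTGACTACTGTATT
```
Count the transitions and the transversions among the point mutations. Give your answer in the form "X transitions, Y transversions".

5 transitions, 0 transversions

Mismatches (1-based):
base 1: C→T (pyrimidine→pyrimidine, transition)
base 2: C→T (pyrimidine→pyrimidine, transition)
base 5: T→C (pyrimidine→pyrimidine, transition)
base 7: G→A (purine→purine, transition)
base 11: C→T (pyrimidine→pyrimidine, transition)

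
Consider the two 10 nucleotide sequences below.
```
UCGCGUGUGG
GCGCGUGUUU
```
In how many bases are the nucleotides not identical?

Mismatches (1-based): base 1: U→G; base 9: G→U; base 10: G→U.

3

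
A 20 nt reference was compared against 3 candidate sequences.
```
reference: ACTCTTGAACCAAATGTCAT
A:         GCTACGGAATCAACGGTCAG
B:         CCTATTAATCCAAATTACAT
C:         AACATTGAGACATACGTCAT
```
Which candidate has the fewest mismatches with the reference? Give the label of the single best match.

B

Hamming distances to reference — A: 8; B: 6; C: 7.
Smallest is B with 6 mismatches.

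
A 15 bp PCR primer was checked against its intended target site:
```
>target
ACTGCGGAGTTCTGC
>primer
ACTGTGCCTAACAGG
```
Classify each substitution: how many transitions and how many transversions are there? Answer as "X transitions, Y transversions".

Mismatches (1-based):
site 5: C→T (pyrimidine→pyrimidine, transition)
site 7: G→C (purine→pyrimidine, transversion)
site 8: A→C (purine→pyrimidine, transversion)
site 9: G→T (purine→pyrimidine, transversion)
site 10: T→A (pyrimidine→purine, transversion)
site 11: T→A (pyrimidine→purine, transversion)
site 13: T→A (pyrimidine→purine, transversion)
site 15: C→G (pyrimidine→purine, transversion)

1 transition, 7 transversions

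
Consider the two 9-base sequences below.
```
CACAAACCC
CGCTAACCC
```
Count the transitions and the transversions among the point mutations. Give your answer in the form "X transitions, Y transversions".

1 transition, 1 transversion

Transitions (purine↔purine or pyrimidine↔pyrimidine): 2 A→G.
Transversions (purine↔pyrimidine): 4 A→T.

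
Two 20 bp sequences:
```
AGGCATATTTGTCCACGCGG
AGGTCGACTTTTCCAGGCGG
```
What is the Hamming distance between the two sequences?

6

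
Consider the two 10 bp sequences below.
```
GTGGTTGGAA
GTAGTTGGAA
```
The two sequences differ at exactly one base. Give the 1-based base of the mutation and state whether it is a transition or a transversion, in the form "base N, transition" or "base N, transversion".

base 3, transition

The sequences differ only at base 3: G→A (purine→purine), a transition.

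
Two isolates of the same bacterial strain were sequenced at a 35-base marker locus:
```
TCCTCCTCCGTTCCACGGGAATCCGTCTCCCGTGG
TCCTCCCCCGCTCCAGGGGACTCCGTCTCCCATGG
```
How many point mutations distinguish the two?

5

Comparing position by position, 5 positions differ: 7 (T/C), 11 (T/C), 16 (C/G), 21 (A/C), 32 (G/A).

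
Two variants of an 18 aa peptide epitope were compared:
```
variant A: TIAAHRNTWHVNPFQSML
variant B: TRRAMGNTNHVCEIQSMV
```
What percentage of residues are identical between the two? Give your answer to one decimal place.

Mismatches at positions 2, 3, 5, 6, 9, 12, 13, 14, 18 (1-based): 9 of 18.
Identical positions: 9/18 = 50% → 50.0%.

50.0%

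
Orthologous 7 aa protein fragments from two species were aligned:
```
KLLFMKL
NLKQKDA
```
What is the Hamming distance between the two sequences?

6

Comparing position by position, 6 residues differ: 1 (K/N), 3 (L/K), 4 (F/Q), 5 (M/K), 6 (K/D), 7 (L/A).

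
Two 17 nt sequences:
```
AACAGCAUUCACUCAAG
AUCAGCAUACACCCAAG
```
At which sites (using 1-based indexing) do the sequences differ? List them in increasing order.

2, 9, 13

Differences at site 2 (A→U), site 9 (U→A), site 13 (U→C).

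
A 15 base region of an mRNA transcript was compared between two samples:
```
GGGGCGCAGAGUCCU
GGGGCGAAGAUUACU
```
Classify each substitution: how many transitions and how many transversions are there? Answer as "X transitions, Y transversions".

0 transitions, 3 transversions

Transitions (purine↔purine or pyrimidine↔pyrimidine): none.
Transversions (purine↔pyrimidine): 7 C→A, 11 G→U, 13 C→A.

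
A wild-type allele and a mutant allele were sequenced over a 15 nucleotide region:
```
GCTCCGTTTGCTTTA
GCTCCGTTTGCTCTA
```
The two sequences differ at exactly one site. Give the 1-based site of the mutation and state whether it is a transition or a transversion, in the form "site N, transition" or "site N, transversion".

site 13, transition

Site 13 changes T→C. T is a pyrimidine and C is a pyrimidine, so this is a transition.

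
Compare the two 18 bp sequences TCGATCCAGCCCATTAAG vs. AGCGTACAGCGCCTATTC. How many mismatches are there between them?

11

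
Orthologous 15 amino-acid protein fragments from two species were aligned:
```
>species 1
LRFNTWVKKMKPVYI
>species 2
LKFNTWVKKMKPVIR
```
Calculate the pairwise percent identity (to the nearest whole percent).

Mismatches at positions 2, 14, 15 (1-based): 3 of 15.
Identical positions: 12/15 = 80% → 80%.

80%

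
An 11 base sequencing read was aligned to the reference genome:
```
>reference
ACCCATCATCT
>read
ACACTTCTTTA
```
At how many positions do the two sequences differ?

Mismatches (1-based): position 3: C→A; position 5: A→T; position 8: A→T; position 10: C→T; position 11: T→A.

5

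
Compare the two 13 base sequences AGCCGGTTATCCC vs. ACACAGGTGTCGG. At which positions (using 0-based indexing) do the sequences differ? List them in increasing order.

1, 2, 4, 6, 8, 11, 12

Differences at position 1 (G→C), position 2 (C→A), position 4 (G→A), position 6 (T→G), position 8 (A→G), position 11 (C→G), position 12 (C→G).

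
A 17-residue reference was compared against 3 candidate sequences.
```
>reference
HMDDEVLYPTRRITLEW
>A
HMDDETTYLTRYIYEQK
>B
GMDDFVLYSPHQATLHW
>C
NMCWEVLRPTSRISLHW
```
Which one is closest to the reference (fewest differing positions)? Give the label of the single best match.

C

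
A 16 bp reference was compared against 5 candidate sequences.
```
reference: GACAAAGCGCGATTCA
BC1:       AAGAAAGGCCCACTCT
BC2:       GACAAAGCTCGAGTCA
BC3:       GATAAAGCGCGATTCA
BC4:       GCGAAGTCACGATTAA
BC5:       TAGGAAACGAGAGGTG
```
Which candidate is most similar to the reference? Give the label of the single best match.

BC3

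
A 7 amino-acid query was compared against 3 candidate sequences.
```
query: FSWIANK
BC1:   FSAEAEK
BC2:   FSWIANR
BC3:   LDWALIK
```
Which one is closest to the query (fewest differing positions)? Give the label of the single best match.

BC2

Hamming distances to query — BC1: 3; BC2: 1; BC3: 5.
Smallest is BC2 with 1 mismatch.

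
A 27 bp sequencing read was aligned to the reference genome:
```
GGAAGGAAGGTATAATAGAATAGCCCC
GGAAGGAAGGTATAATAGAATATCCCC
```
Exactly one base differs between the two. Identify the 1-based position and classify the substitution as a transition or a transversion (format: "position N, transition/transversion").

position 23, transversion

The sequences differ only at position 23: G→T (purine→pyrimidine), a transversion.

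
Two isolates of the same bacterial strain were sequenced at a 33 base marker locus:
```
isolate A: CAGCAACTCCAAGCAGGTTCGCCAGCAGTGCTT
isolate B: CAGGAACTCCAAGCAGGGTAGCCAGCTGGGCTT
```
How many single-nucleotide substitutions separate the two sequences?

5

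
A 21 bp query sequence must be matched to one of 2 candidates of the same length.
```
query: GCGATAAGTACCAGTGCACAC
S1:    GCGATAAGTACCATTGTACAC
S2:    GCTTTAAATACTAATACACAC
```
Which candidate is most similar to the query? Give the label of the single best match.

Hamming distances to query — S1: 2; S2: 6.
Smallest is S1 with 2 mismatches.

S1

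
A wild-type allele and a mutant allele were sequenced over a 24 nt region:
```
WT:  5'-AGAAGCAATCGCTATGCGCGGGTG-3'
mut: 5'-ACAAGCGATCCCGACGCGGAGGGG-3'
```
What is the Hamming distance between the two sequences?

8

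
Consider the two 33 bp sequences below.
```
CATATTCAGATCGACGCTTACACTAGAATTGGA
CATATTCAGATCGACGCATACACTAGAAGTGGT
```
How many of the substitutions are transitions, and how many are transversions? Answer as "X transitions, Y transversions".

0 transitions, 3 transversions

Mismatches (1-based):
base 18: T→A (pyrimidine→purine, transversion)
base 29: T→G (pyrimidine→purine, transversion)
base 33: A→T (purine→pyrimidine, transversion)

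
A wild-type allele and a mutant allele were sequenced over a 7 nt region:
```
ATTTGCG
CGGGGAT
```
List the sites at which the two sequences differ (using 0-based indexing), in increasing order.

Differences at site 0 (A→C), site 1 (T→G), site 2 (T→G), site 3 (T→G), site 5 (C→A), site 6 (G→T).

0, 1, 2, 3, 5, 6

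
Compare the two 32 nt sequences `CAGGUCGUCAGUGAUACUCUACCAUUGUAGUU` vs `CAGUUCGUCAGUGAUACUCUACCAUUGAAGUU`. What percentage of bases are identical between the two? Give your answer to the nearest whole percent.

94%

2 positions differ (4, 28), so 30 of 32 match: 30/32 = 93.75%.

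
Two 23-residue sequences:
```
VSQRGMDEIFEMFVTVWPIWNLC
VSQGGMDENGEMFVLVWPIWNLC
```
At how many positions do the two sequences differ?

4

Comparing position by position, 4 positions differ: 4 (R/G), 9 (I/N), 10 (F/G), 15 (T/L).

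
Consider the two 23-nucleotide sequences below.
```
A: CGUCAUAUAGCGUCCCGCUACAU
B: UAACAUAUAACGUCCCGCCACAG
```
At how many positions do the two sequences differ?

6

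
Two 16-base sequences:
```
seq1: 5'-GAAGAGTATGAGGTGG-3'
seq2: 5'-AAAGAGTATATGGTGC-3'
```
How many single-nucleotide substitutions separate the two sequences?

The sequences differ at sites 1, 10, 11, 16 (1-based) — 4 in total.

4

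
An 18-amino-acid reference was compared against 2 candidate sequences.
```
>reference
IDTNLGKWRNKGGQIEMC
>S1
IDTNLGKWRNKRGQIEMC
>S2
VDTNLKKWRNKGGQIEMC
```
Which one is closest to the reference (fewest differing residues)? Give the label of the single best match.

S1

S1 differs at 1 residue; S2 differs at 2 residues. The closest is S1.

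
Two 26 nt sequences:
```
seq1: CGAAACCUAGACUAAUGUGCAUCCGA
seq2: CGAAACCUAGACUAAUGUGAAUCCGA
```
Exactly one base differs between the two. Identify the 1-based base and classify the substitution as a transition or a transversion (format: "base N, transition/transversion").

base 20, transversion

Base 20 changes C→A. C is a pyrimidine and A is a purine, so this is a transversion.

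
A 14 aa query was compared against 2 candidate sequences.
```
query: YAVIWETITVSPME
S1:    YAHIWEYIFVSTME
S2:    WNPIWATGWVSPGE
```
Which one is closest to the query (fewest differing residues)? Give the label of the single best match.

S1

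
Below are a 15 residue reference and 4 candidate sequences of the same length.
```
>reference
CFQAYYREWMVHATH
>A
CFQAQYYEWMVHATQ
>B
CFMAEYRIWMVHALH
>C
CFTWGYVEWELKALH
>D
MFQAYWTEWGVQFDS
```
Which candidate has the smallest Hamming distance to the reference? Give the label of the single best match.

Hamming distances to reference — A: 3; B: 4; C: 8; D: 8.
Smallest is A with 3 mismatches.

A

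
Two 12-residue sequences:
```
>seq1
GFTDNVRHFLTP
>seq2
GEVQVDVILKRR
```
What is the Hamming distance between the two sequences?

The sequences differ at positions 2, 3, 4, 5, 6, 7, 8, 9, 10, 11, 12 (1-based) — 11 in total.

11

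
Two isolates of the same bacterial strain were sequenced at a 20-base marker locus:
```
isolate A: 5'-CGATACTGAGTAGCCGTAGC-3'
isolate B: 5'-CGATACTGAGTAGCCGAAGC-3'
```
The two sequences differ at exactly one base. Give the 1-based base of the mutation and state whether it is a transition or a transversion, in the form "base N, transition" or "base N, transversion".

The sequences differ only at base 17: T→A (pyrimidine→purine), a transversion.

base 17, transversion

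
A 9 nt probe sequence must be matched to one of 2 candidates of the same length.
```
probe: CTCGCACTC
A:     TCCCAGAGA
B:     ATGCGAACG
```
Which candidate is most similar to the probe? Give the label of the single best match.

Hamming distances to probe — A: 8; B: 7.
Smallest is B with 7 mismatches.

B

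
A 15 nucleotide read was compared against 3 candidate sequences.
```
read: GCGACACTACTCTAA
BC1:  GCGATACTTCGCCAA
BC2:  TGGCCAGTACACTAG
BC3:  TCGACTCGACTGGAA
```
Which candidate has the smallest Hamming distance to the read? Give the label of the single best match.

Hamming distances to read — BC1: 4; BC2: 6; BC3: 5.
Smallest is BC1 with 4 mismatches.

BC1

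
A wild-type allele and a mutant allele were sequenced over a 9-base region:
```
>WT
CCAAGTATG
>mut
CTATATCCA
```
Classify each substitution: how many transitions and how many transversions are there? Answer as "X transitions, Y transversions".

4 transitions, 2 transversions

Transitions (purine↔purine or pyrimidine↔pyrimidine): 2 C→T, 5 G→A, 8 T→C, 9 G→A.
Transversions (purine↔pyrimidine): 4 A→T, 7 A→C.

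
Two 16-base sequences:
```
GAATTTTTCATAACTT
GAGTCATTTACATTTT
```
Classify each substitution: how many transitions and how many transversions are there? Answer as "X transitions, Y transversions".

Transitions (purine↔purine or pyrimidine↔pyrimidine): 3 A→G, 5 T→C, 9 C→T, 11 T→C, 14 C→T.
Transversions (purine↔pyrimidine): 6 T→A, 13 A→T.

5 transitions, 2 transversions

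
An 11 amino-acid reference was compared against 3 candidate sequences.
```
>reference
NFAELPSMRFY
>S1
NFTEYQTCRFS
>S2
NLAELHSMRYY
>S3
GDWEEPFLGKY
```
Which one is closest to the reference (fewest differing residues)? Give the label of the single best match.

S2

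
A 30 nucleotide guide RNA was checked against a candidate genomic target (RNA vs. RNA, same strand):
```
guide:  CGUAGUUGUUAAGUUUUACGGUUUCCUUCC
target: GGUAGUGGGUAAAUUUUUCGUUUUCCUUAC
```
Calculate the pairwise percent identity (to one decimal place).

76.7%

Mismatches at positions 1, 7, 9, 13, 18, 21, 29 (1-based): 7 of 30.
Identical positions: 23/30 = 76.67% → 76.7%.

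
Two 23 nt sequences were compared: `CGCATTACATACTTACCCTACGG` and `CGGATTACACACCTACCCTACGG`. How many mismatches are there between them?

3

Comparing position by position, 3 positions differ: 3 (C/G), 10 (T/C), 13 (T/C).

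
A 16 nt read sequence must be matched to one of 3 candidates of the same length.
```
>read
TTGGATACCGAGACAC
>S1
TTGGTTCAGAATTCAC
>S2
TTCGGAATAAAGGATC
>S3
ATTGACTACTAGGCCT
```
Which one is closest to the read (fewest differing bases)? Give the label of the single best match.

Hamming distances to read — S1: 7; S2: 9; S3: 9.
Smallest is S1 with 7 mismatches.

S1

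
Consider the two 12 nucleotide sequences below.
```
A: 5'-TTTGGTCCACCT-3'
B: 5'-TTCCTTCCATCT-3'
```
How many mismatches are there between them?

Mismatches (1-based): base 3: T→C; base 4: G→C; base 5: G→T; base 10: C→T.

4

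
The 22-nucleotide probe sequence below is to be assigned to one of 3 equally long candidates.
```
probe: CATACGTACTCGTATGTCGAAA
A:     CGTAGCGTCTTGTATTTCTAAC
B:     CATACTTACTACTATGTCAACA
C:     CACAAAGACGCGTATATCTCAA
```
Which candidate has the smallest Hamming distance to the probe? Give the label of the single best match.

B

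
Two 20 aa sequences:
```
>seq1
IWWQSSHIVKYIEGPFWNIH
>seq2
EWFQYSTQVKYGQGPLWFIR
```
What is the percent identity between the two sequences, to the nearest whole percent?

10 positions differ (1, 3, 5, 7, 8, 12, 13, 16, 18, 20), so 10 of 20 match: 10/20 = 50%.

50%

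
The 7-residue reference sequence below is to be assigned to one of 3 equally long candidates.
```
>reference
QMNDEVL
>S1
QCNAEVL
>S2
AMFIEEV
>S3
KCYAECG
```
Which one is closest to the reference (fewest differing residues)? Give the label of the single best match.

S1 differs at 2 residues; S2 differs at 5 residues; S3 differs at 6 residues. The closest is S1.

S1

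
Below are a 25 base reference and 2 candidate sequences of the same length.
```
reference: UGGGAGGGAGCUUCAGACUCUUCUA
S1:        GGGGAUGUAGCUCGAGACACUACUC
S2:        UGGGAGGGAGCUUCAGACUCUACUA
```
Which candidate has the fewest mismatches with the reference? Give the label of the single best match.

S2

Hamming distances to reference — S1: 8; S2: 1.
Smallest is S2 with 1 mismatch.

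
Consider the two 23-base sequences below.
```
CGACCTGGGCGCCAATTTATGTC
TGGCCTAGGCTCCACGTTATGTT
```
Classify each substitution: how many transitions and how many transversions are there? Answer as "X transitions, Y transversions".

Transitions (purine↔purine or pyrimidine↔pyrimidine): 1 C→T, 3 A→G, 7 G→A, 23 C→T.
Transversions (purine↔pyrimidine): 11 G→T, 15 A→C, 16 T→G.

4 transitions, 3 transversions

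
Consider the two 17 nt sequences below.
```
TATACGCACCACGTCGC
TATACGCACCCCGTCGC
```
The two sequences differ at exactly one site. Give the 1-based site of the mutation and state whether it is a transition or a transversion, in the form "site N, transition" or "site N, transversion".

Site 11 changes A→C. A is a purine and C is a pyrimidine, so this is a transversion.

site 11, transversion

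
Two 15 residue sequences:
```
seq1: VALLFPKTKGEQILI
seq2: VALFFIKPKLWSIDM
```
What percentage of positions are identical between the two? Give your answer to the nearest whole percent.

47%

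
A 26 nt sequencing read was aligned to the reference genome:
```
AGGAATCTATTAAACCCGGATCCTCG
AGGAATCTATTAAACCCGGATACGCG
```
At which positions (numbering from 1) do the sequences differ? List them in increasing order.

Differences at position 22 (C→A), position 24 (T→G).

22, 24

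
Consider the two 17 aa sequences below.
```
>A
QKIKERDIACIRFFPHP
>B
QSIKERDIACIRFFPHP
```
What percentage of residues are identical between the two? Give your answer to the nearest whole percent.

94%

Mismatch at position 2 (1-based): 1 of 17.
Identical positions: 16/17 = 94.12% → 94%.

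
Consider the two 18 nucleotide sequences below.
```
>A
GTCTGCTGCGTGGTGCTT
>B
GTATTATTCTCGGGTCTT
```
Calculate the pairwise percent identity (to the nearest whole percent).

Mismatches at positions 3, 5, 6, 8, 10, 11, 14, 15 (1-based): 8 of 18.
Identical positions: 10/18 = 55.56% → 56%.

56%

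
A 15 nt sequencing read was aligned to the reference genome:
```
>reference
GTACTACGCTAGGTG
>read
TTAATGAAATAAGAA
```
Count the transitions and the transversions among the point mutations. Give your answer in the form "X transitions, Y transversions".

4 transitions, 5 transversions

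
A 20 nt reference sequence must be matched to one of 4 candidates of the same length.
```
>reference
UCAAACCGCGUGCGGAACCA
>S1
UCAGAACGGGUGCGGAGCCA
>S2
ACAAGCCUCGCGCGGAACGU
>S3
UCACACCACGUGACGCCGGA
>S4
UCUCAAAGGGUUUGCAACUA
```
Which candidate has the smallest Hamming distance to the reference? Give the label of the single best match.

S1

Hamming distances to reference — S1: 4; S2: 6; S3: 8; S4: 9.
Smallest is S1 with 4 mismatches.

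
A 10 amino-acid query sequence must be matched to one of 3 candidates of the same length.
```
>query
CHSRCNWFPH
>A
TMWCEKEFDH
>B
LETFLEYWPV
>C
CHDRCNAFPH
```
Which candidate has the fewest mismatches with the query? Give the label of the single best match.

C

Hamming distances to query — A: 8; B: 9; C: 2.
Smallest is C with 2 mismatches.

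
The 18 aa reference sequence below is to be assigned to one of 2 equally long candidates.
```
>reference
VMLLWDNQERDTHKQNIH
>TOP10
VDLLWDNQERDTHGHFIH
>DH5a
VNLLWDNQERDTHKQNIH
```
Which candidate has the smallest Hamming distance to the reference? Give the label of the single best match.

DH5a

Hamming distances to reference — TOP10: 4; DH5a: 1.
Smallest is DH5a with 1 mismatch.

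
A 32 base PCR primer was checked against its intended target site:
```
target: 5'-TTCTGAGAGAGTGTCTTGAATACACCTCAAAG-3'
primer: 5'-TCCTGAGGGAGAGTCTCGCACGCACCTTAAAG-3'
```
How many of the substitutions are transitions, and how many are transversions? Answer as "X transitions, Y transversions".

Transitions (purine↔purine or pyrimidine↔pyrimidine): 2 T→C, 8 A→G, 17 T→C, 21 T→C, 22 A→G, 28 C→T.
Transversions (purine↔pyrimidine): 12 T→A, 19 A→C.

6 transitions, 2 transversions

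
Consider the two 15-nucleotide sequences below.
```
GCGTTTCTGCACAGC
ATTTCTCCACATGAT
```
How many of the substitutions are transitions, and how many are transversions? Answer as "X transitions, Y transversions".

Transitions (purine↔purine or pyrimidine↔pyrimidine): 1 G→A, 2 C→T, 5 T→C, 8 T→C, 9 G→A, 12 C→T, 13 A→G, 14 G→A, 15 C→T.
Transversions (purine↔pyrimidine): 3 G→T.

9 transitions, 1 transversion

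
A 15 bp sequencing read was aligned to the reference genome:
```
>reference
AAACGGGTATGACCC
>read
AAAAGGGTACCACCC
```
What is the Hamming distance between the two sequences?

3

The sequences differ at sites 4, 10, 11 (1-based) — 3 in total.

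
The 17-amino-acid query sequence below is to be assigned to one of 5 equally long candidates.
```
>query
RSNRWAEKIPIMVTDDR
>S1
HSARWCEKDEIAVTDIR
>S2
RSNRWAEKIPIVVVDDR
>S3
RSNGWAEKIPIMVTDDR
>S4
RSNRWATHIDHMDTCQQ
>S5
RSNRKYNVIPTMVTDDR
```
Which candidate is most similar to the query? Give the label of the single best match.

S3

Hamming distances to query — S1: 7; S2: 2; S3: 1; S4: 8; S5: 5.
Smallest is S3 with 1 mismatch.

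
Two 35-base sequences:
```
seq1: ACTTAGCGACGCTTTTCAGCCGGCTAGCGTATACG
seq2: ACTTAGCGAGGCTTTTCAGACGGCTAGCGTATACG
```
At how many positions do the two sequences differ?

2

The sequences differ at positions 10, 20 (1-based) — 2 in total.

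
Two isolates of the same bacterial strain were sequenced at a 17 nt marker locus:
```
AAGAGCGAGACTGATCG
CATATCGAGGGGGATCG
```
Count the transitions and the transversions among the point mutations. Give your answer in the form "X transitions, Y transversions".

1 transition, 5 transversions

Transitions (purine↔purine or pyrimidine↔pyrimidine): 10 A→G.
Transversions (purine↔pyrimidine): 1 A→C, 3 G→T, 5 G→T, 11 C→G, 12 T→G.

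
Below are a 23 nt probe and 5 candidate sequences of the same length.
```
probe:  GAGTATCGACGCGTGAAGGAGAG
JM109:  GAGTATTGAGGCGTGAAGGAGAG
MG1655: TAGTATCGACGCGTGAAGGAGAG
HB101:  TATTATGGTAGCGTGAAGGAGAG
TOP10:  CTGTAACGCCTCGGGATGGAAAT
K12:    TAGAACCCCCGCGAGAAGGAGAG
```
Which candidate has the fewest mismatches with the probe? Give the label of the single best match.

JM109 differs at 2 bases; MG1655 differs at 1 base; HB101 differs at 5 bases; TOP10 differs at 9 bases; K12 differs at 6 bases. The closest is MG1655.

MG1655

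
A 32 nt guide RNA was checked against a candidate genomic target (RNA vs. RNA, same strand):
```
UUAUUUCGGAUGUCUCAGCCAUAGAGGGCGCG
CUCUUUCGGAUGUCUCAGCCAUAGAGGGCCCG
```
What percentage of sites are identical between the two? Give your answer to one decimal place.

90.6%

3 positions differ (1, 3, 30), so 29 of 32 match: 29/32 = 90.62%.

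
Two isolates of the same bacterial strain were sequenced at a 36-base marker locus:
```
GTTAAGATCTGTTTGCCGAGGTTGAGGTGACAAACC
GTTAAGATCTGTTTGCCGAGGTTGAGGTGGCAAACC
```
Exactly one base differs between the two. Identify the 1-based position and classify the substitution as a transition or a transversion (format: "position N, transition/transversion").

position 30, transition

Position 30 changes A→G. A is a purine and G is a purine, so this is a transition.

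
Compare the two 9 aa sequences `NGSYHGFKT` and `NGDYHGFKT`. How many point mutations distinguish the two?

1

Comparing position by position, 1 residue differs: 3 (S/D).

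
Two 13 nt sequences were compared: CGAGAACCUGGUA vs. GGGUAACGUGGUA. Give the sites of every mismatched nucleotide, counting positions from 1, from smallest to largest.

1, 3, 4, 8

Scanning 1-based: 1: C/G; 3: A/G; 4: G/U; 8: C/G.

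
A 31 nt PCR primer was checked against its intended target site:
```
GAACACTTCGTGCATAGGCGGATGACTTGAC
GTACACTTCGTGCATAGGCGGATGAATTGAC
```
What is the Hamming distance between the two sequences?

Comparing position by position, 2 bases differ: 2 (A/T), 26 (C/A).

2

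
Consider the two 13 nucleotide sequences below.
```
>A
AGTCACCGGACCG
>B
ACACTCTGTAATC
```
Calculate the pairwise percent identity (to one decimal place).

Mismatches at positions 2, 3, 5, 7, 9, 11, 12, 13 (1-based): 8 of 13.
Identical positions: 5/13 = 38.46% → 38.5%.

38.5%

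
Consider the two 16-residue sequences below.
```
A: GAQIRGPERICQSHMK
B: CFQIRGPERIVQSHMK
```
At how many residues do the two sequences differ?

Mismatches (1-based): residue 1: G→C; residue 2: A→F; residue 11: C→V.

3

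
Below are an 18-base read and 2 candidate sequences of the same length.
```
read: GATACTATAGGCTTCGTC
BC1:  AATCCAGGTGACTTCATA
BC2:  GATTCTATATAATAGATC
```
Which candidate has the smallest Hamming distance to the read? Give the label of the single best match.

BC2

Hamming distances to read — BC1: 9; BC2: 7.
Smallest is BC2 with 7 mismatches.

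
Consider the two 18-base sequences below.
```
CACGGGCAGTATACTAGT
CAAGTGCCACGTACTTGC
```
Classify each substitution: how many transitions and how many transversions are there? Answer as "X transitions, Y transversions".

Mismatches (1-based):
position 3: C→A (pyrimidine→purine, transversion)
position 5: G→T (purine→pyrimidine, transversion)
position 8: A→C (purine→pyrimidine, transversion)
position 9: G→A (purine→purine, transition)
position 10: T→C (pyrimidine→pyrimidine, transition)
position 11: A→G (purine→purine, transition)
position 16: A→T (purine→pyrimidine, transversion)
position 18: T→C (pyrimidine→pyrimidine, transition)

4 transitions, 4 transversions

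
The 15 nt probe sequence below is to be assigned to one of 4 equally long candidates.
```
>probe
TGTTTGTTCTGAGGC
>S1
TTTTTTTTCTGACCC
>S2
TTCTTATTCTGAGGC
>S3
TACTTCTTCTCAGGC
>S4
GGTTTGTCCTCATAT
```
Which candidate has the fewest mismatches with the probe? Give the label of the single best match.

S1 differs at 4 sites; S2 differs at 3 sites; S3 differs at 4 sites; S4 differs at 6 sites. The closest is S2.

S2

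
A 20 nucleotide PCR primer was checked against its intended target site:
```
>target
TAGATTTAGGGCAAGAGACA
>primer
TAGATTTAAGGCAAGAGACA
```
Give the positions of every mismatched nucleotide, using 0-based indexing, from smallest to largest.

8

Scanning 0-based: 8: G/A.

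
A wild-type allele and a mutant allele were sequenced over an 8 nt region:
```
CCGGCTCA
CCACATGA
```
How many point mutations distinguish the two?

The sequences differ at positions 3, 4, 5, 7 (1-based) — 4 in total.

4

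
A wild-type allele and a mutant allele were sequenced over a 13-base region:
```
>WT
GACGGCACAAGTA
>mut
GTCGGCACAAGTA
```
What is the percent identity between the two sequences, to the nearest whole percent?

92%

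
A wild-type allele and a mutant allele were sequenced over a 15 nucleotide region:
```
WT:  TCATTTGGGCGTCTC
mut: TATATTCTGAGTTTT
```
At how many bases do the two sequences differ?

Comparing position by position, 8 bases differ: 2 (C/A), 3 (A/T), 4 (T/A), 7 (G/C), 8 (G/T), 10 (C/A), 13 (C/T), 15 (C/T).

8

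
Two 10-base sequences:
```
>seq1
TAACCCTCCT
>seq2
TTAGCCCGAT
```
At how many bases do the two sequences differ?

Mismatches (1-based): base 2: A→T; base 4: C→G; base 7: T→C; base 8: C→G; base 9: C→A.

5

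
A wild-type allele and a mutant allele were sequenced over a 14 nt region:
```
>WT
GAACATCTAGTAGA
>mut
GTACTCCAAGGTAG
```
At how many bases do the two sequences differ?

The sequences differ at bases 2, 5, 6, 8, 11, 12, 13, 14 (1-based) — 8 in total.

8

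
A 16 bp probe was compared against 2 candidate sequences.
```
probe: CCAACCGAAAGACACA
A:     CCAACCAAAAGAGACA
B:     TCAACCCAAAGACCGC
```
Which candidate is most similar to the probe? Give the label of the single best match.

A

A differs at 2 positions; B differs at 5 positions. The closest is A.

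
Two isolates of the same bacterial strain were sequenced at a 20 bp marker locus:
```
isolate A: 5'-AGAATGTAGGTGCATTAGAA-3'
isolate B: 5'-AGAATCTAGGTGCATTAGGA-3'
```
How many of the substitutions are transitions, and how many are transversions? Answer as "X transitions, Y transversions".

Transitions (purine↔purine or pyrimidine↔pyrimidine): 19 A→G.
Transversions (purine↔pyrimidine): 6 G→C.

1 transition, 1 transversion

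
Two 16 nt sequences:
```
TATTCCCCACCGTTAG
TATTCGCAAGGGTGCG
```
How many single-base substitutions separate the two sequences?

6

Mismatches (1-based): site 6: C→G; site 8: C→A; site 10: C→G; site 11: C→G; site 14: T→G; site 15: A→C.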